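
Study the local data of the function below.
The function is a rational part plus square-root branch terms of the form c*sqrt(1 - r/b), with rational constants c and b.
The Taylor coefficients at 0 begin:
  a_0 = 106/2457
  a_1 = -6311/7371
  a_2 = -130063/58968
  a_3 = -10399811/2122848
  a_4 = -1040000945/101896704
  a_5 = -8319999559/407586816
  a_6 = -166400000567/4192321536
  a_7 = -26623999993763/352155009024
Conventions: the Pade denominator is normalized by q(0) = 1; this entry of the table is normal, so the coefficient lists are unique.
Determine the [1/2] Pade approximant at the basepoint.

Taylor coefficients needed (read off): a_0 = 106/2457, a_1 = -6311/7371, a_2 = -130063/58968, a_3 = -10399811/2122848.
Write the denominator as Q(r) = 1 + q1*r + q2*r^2. Requiring Q*f - P = O(r^4) with deg P <= 1 kills the coefficients of r^2..r^3 in Q*f:
  r^2: a_2 + q1*a_1 + q2*a_0 = 0, i.e. -130063/58968 + (-6311/7371)*q1 + (106/2457)*q2 = 0.
  r^3: a_3 + q1*a_2 + q2*a_1 = 0, i.e. -10399811/2122848 + (-130063/58968)*q1 + (-6311/7371)*q2 = 0.
Solving this linear system: q1 = -5476155541/2159938812, q2 = 20981041279/25919265744.
The numerator is Q*f truncated at degree 1: P0 = a_0 = 106/2457; P1 = a_1 + q1*a_0 = -13556253355/14039602278.

The Pade approximant has numerator coefficients [106/2457, -13556253355/14039602278]; denominator coefficients [1, -5476155541/2159938812, 20981041279/25919265744].


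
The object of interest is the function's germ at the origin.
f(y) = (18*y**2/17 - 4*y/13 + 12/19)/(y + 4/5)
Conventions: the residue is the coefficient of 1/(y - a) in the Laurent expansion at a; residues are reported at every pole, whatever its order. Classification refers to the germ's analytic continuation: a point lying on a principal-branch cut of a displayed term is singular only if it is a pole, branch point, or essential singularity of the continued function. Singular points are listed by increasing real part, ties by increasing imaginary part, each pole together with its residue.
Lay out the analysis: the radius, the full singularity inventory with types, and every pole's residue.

Radius of convergence at 0: 4/5.
At -4/5: a pole of order 1; residue 163276/104975.

Denominator factor (y + 4/5): pole of order 1 at -4/5, modulus 4/5.
The radius of convergence is the smallest modulus among the singular points: 4/5.
At the order-1 pole -4/5 set g(y) = (y - (-4/5))*f(y) = 18*y**2/17 - 4*y/13 + 12/19.
Simple pole: residue = g(a) at a = -4/5, which is 163276/104975.


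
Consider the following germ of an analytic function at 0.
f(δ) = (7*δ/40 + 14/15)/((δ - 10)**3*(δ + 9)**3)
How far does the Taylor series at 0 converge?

The radius of convergence is 9.

Denominator factor (δ + 9)^3: pole of order 3 at -9, modulus 9.
Denominator factor (δ - 10)^3: pole of order 3 at 10, modulus 10.
The radius of convergence is the smallest modulus among the singular points: 9.


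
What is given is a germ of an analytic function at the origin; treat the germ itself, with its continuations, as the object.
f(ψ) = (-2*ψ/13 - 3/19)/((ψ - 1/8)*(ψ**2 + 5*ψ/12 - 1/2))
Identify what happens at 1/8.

The point is a pole of order 1.

The denominator factor ψ - 1/8 vanishes at 1/8 and appears to the power 1; the numerator there equals -175/988, nonzero, and no other factor vanishes.
Hence a pole whose order is the multiplicity, 1.


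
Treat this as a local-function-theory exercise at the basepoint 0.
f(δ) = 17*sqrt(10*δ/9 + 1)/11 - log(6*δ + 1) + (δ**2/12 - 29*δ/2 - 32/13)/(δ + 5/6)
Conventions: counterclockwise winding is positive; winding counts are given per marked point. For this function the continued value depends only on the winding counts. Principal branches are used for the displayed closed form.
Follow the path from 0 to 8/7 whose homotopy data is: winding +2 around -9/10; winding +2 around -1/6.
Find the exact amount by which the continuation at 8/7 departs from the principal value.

The rational part is single-valued and drops out of the difference; each branch term changes only by its own monodromy.
(17/11)*sqrt(1 - δ/(-9/10)): winding +2 is even, the square root returns to the same sheet, contribution 0.
(-1)*log(1 - δ/(-1/6)): each positive loop around -1/6 adds 2*pi*i to the log, so winding +2 contributes (-1)*(2)*2*pi*i = -(4)*pi*i.
Summing the contributions at δ = 8/7 gives -(4)*pi*i.

Continued minus principal equals -(4)*pi*i.


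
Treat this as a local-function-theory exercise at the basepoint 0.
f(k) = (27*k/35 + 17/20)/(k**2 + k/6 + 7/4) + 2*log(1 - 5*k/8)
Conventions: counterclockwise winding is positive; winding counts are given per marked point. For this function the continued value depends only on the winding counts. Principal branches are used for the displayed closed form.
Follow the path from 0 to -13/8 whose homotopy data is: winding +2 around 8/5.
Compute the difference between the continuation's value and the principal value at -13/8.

The rational part is single-valued and drops out of the difference; each branch term changes only by its own monodromy.
(2)*log(1 - k/(8/5)): each positive loop around 8/5 adds 2*pi*i to the log, so winding +2 contributes (2)*(2)*2*pi*i = (8)*pi*i.
Summing the contributions at k = -13/8 gives (8)*pi*i.

Continued minus principal equals (8)*pi*i.


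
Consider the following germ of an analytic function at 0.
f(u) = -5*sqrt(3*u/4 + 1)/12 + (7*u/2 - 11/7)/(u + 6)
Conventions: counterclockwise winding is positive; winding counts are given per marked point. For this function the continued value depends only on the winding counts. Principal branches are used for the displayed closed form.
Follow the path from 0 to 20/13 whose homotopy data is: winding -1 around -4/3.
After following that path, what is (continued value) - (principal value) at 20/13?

Continued minus principal equals (5/39)*sqrt(91).

The rational part is single-valued and drops out of the difference; each branch term changes only by its own monodromy.
(-5/12)*sqrt(1 - u/(-4/3)): winding -1 is odd, the square root flips sign, contributing -2*(-5/12)*sqrt(1 - (20/13)/(-4/3)) = -2*(-5/12)*sqrt(28/13) = (5/39)*sqrt(91).
Summing the contributions at u = 20/13 gives (5/39)*sqrt(91).


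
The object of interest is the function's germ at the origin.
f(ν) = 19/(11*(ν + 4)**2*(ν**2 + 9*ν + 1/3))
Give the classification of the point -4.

The denominator factor ν + 4 vanishes at -4 and appears to the power 2; the numerator there equals 19/11, nonzero, and no other factor vanishes.
Hence a pole whose order is the multiplicity, 2.

The point is a pole of order 2.


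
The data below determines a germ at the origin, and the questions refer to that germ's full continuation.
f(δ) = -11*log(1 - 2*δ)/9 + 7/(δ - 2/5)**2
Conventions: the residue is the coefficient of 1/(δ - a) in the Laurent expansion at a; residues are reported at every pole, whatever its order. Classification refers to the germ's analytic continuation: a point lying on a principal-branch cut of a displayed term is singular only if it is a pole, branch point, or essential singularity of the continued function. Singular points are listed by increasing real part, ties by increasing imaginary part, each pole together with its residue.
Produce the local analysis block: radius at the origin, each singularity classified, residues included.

Denominator factor (δ - 2/5)^2: pole of order 2 at 2/5, modulus 2/5.
Branch term (-11/9)*log(1 - δ/(1/2)): its argument vanishes at δ = 1/2, a logarithmic branch point, modulus 1/2.
The radius of convergence is the smallest modulus among the singular points: 2/5.
The branch term is analytic at 2/5 and contributes nothing to the residue; only the rational part matters.
At the order-2 pole 2/5 set g(δ) = (δ - (2/5))^2*(rational part) = 7.
Order-2 pole: residue = g'(a); g'(2/5) = 0, so the residue is 0.
List the singular points by increasing real part (a conjugate pair: the negative imaginary part first).

Radius of convergence at 0: 2/5.
At 2/5: a pole of order 2; residue 0.
At 1/2: a logarithmic branch point.


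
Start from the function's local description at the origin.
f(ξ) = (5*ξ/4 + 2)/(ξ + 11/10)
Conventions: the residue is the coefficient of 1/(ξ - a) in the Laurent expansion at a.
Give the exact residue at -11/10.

At the order-1 pole -11/10 set g(ξ) = (ξ - (-11/10))*f(ξ) = 5*ξ/4 + 2.
Simple pole: residue = g(a) at a = -11/10, which is 5/8.

The residue is 5/8.


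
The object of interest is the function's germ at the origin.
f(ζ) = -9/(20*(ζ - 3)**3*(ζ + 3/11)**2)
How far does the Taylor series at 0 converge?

The radius of convergence is 3/11.

Denominator factor (ζ - 3)^3: pole of order 3 at 3, modulus 3.
Denominator factor (ζ + 3/11)^2: pole of order 2 at -3/11, modulus 3/11.
The radius of convergence is the smallest modulus among the singular points: 3/11.


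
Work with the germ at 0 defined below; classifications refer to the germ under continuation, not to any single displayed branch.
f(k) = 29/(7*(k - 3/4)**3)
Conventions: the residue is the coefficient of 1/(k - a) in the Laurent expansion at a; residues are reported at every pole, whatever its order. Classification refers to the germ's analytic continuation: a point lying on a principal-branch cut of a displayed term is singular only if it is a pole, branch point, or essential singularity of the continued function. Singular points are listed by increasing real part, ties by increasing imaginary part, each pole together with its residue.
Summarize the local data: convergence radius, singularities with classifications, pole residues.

Radius of convergence at 0: 3/4.
At 3/4: a pole of order 3; residue 0.

Denominator factor (k - 3/4)^3: pole of order 3 at 3/4, modulus 3/4.
The radius of convergence is the smallest modulus among the singular points: 3/4.
At the order-3 pole 3/4 set g(k) = (k - (3/4))^3*f(k) = 29/7.
Order-3 pole: residue = g''(a)/2; g''(3/4) = 0, so the residue is 0.


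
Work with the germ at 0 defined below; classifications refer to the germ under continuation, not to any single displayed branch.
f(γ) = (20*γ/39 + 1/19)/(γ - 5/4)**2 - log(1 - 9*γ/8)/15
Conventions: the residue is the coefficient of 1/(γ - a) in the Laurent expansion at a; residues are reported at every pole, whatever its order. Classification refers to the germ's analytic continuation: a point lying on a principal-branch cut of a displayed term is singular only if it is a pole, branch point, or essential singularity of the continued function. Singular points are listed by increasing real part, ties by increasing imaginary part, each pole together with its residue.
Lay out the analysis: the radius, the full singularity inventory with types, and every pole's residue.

Denominator factor (γ - 5/4)^2: pole of order 2 at 5/4, modulus 5/4.
Branch term (-1/15)*log(1 - γ/(8/9)): its argument vanishes at γ = 8/9, a logarithmic branch point, modulus 8/9.
The radius of convergence is the smallest modulus among the singular points: 8/9.
The branch term is analytic at 5/4 and contributes nothing to the residue; only the rational part matters.
At the order-2 pole 5/4 set g(γ) = (γ - (5/4))^2*(rational part) = 20*γ/39 + 1/19.
Order-2 pole: residue = g'(a); g'(5/4) = 20/39, so the residue is 20/39.
List the singular points by increasing real part (a conjugate pair: the negative imaginary part first).

Radius of convergence at 0: 8/9.
At 8/9: a logarithmic branch point.
At 5/4: a pole of order 2; residue 20/39.


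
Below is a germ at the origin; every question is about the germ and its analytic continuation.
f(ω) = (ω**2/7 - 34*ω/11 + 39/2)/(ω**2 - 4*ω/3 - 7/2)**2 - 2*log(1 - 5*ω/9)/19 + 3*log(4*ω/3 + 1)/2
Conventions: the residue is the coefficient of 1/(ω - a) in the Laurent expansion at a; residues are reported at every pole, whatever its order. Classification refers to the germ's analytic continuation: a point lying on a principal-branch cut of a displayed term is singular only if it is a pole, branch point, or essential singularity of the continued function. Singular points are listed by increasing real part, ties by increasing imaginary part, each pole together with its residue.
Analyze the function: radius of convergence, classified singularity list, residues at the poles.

Radius of convergence at 0: 3/4.
At 2/3 - (1/6)*sqrt(142): a pole of order 2; residue (5031/110902)*sqrt(142).
At -3/4: a logarithmic branch point.
At 9/5: a logarithmic branch point.
At 2/3 + (1/6)*sqrt(142): a pole of order 2; residue -(5031/110902)*sqrt(142).

Denominator factor (ω**2 - 4*ω/3 - 7/2)^2: discriminant 142/9, real irrational roots 2/3 + (1/6)*sqrt(142) and 2/3 - (1/6)*sqrt(142); poles of order 2, moduli 2/3 + (1/6)*sqrt(142) and -2/3 + (1/6)*sqrt(142).
Branch term (-2/19)*log(1 - ω/(9/5)): its argument vanishes at ω = 9/5, a logarithmic branch point, modulus 9/5.
Branch term (3/2)*log(1 - ω/(-3/4)): its argument vanishes at ω = -3/4, a logarithmic branch point, modulus 3/4.
The radius of convergence is the smallest modulus among the singular points: 3/4.
The branch terms are analytic at 2/3 - (1/6)*sqrt(142) and contribute nothing to the residue; only the rational part matters.
The factor ω**2 - 4*ω/3 - 7/2 splits as (ω - a)(ω - a') with a = 2/3 - (1/6)*sqrt(142), a' = 2/3 + (1/6)*sqrt(142). At the order-2 pole a set g(ω) = (ω - a)^2*(rational part) = [ω**2/7 - 34*ω/11 + 39/2] / (ω - a')^2.
Order-2 pole: residue = g'(a); g'(2/3 - (1/6)*sqrt(142)) = (5031/110902)*sqrt(142), so the residue is (5031/110902)*sqrt(142).
The branch terms are analytic at 2/3 + (1/6)*sqrt(142) and contribute nothing to the residue; only the rational part matters.
The factor ω**2 - 4*ω/3 - 7/2 splits as (ω - a)(ω - a') with a = 2/3 + (1/6)*sqrt(142), a' = 2/3 - (1/6)*sqrt(142). At the order-2 pole a set g(ω) = (ω - a)^2*(rational part) = [ω**2/7 - 34*ω/11 + 39/2] / (ω - a')^2.
Order-2 pole: residue = g'(a); g'(2/3 + (1/6)*sqrt(142)) = -(5031/110902)*sqrt(142), so the residue is -(5031/110902)*sqrt(142).
List the singular points by increasing real part (a conjugate pair: the negative imaginary part first).


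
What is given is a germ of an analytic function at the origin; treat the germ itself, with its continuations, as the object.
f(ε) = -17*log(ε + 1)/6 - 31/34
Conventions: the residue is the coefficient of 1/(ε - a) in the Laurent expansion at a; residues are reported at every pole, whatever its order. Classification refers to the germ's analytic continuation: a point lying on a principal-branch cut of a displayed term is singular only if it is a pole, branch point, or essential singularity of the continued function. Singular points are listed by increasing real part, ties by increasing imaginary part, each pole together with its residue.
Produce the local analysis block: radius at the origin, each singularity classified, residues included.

Radius of convergence at 0: 1.
At -1: a logarithmic branch point.

Branch term (-17/6)*log(1 - ε/(-1)): its argument vanishes at ε = -1, a logarithmic branch point, modulus 1.
The radius of convergence is the smallest modulus among the singular points: 1.


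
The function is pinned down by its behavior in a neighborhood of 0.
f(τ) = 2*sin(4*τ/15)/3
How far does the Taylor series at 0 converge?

The radius of convergence is infinite.

The factor -sin(4*τ/15) is entire and contributes no finite singular point.
The polynomial part has no poles.
No finite singular points: the Taylor series at 0 converges everywhere.


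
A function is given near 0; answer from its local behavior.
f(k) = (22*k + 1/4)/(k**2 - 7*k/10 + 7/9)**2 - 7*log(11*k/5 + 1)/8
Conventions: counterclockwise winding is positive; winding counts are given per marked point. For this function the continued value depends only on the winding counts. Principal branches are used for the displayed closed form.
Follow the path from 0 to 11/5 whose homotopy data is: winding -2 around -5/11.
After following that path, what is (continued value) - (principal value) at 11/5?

Continued minus principal equals (7/2)*pi*i.

The rational part is single-valued and drops out of the difference; each branch term changes only by its own monodromy.
(-7/8)*log(1 - k/(-5/11)): each positive loop around -5/11 adds 2*pi*i to the log, so winding -2 contributes (-7/8)*(-2)*2*pi*i = (7/2)*pi*i.
Summing the contributions at k = 11/5 gives (7/2)*pi*i.


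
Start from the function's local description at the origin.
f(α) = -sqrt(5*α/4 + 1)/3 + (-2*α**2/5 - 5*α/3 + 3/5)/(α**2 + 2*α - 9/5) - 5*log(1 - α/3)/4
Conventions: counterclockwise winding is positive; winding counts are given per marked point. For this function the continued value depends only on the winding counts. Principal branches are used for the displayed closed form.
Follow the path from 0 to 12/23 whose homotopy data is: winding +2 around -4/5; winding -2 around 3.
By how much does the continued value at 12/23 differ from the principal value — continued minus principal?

The rational part is single-valued and drops out of the difference; each branch term changes only by its own monodromy.
(-1/3)*sqrt(1 - α/(-4/5)): winding +2 is even, the square root returns to the same sheet, contribution 0.
(-5/4)*log(1 - α/(3)): each positive loop around 3 adds 2*pi*i to the log, so winding -2 contributes (-5/4)*(-2)*2*pi*i = (5)*pi*i.
Summing the contributions at α = 12/23 gives (5)*pi*i.

Continued minus principal equals (5)*pi*i.


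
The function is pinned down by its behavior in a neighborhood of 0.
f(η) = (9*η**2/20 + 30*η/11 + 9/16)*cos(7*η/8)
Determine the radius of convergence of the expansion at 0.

The factor cos(7*η/8) is entire and contributes no finite singular point.
The polynomial part has no poles.
No finite singular points: the Taylor series at 0 converges everywhere.

The radius of convergence is infinite.


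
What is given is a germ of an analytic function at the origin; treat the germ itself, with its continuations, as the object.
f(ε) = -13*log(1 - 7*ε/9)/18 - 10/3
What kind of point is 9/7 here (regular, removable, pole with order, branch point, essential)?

The point is a logarithmic branch point.

The term (-13/18)*log(1 - ε/(9/7)) has argument 1 - 9/7/(9/7) = 0 at 9/7: a logarithmic (infinitely-sheeted) branch point; the remaining terms are analytic or single-valued there.


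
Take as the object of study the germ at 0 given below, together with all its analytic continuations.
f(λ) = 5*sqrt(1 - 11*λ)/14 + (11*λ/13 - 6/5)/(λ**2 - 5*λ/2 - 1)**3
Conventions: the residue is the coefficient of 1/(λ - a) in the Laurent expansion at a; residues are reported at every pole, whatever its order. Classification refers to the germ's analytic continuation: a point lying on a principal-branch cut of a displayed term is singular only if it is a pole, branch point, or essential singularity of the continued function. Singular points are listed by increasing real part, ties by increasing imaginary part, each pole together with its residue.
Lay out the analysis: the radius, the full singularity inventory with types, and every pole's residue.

Radius of convergence at 0: 1/11.
At 5/4 - (1/4)*sqrt(41): a pole of order 3; residue (1776/4479865)*sqrt(41).
At 1/11: an algebraic (square-root) branch point.
At 5/4 + (1/4)*sqrt(41): a pole of order 3; residue -(1776/4479865)*sqrt(41).

Denominator factor (λ**2 - 5*λ/2 - 1)^3: discriminant 41/4, real irrational roots 5/4 + (1/4)*sqrt(41) and 5/4 - (1/4)*sqrt(41); poles of order 3, moduli 5/4 + (1/4)*sqrt(41) and -5/4 + (1/4)*sqrt(41).
Branch term (5/14)*sqrt(1 - λ/(1/11)): its argument vanishes at λ = 1/11, a square-root branch point, modulus 1/11.
The radius of convergence is the smallest modulus among the singular points: 1/11.
The branch term is analytic at 5/4 - (1/4)*sqrt(41) and contributes nothing to the residue; only the rational part matters.
The factor λ**2 - 5*λ/2 - 1 splits as (λ - a)(λ - a') with a = 5/4 - (1/4)*sqrt(41), a' = 5/4 + (1/4)*sqrt(41). At the order-3 pole a set g(λ) = (λ - a)^3*(rational part) = [11*λ/13 - 6/5] / (λ - a')^3.
Order-3 pole: residue = g''(a)/2; g''(5/4 - (1/4)*sqrt(41)) = (3552/4479865)*sqrt(41), so the residue is (1776/4479865)*sqrt(41).
The branch term is analytic at 5/4 + (1/4)*sqrt(41) and contributes nothing to the residue; only the rational part matters.
The factor λ**2 - 5*λ/2 - 1 splits as (λ - a)(λ - a') with a = 5/4 + (1/4)*sqrt(41), a' = 5/4 - (1/4)*sqrt(41). At the order-3 pole a set g(λ) = (λ - a)^3*(rational part) = [11*λ/13 - 6/5] / (λ - a')^3.
Order-3 pole: residue = g''(a)/2; g''(5/4 + (1/4)*sqrt(41)) = -(3552/4479865)*sqrt(41), so the residue is -(1776/4479865)*sqrt(41).
List the singular points by increasing real part (a conjugate pair: the negative imaginary part first).


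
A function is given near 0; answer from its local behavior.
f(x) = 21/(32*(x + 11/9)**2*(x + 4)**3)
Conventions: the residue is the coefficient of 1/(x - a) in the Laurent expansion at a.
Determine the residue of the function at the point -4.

At the order-3 pole -4 set g(x) = (x - (-4))^3*f(x) = 21/(32*(x + 11/9)**2).
Order-3 pole: residue = g''(a)/2; g''(-4) = 413343/6250000, so the residue is 413343/12500000.

The residue is 413343/12500000.


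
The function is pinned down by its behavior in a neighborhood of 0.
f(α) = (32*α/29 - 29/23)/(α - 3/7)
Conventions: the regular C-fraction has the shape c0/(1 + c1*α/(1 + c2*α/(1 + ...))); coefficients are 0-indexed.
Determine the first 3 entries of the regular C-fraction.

Taylor coefficients (expand at 0): a_0 = 203/69, a_1 = 25753/6003, a_2 = 180271/18009.
c0 = a_0 = 203/69. Peel one level at a time: if S = 1 + c*α/S' with S'(0) = 1, then c is the α-coefficient of S and S' = c*α/(S - 1).
S_1 = c0/f = 1 + (-3679/2523)*α + (-2707744/2121843)*α^2 + ...; c1 = -3679/2523.
S_2 = c1*α/(S_1 - 1) = 1 + (-736/841)*α + ...; c2 = -736/841.

The regular C-fraction coefficients are [203/69, -3679/2523, -736/841].


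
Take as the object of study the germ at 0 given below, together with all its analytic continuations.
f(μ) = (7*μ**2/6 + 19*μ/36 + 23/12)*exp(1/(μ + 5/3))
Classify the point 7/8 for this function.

The point is a regular point.

There is no denominator, hence no pole anywhere.
The essential point of exp(1/(μ - (-5/3))) is -5/3, not 7/8.
So the germ continues analytically to 7/8.


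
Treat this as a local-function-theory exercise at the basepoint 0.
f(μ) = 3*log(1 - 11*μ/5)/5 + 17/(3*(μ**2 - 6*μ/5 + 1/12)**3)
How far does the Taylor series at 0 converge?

The radius of convergence is 3/5 - (1/30)*sqrt(249).

Denominator factor (μ**2 - 6*μ/5 + 1/12)^3: discriminant 83/75, real irrational roots 3/5 + (1/30)*sqrt(249) and 3/5 - (1/30)*sqrt(249); poles of order 3, moduli 3/5 + (1/30)*sqrt(249) and 3/5 - (1/30)*sqrt(249).
Branch term (3/5)*log(1 - μ/(5/11)): its argument vanishes at μ = 5/11, a logarithmic branch point, modulus 5/11.
The radius of convergence is the smallest modulus among the singular points: 3/5 - (1/30)*sqrt(249).


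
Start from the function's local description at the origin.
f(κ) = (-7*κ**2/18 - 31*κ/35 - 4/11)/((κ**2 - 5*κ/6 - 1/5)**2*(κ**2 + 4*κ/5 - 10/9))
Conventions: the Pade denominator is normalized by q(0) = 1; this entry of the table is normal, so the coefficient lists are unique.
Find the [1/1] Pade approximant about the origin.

Taylor coefficients needed (expand at 0): a_0 = 90/11, a_1 = -32619/770, a_2 = 12608591/38500.
Write the denominator as Q(κ) = 1 + q1*κ. Requiring Q*f - P = O(κ^3) with deg P <= 1 kills the coefficients of κ^2..κ^2 in Q*f:
  κ^2: a_2 + q1*a_1 = 0, i.e. 12608591/38500 + (-32619/770)*q1 = 0.
Solving this linear system: q1 = 12608591/1630950.
The numerator is Q*f truncated at degree 1: P0 = a_0 = 90/11; P1 = a_1 + q1*a_0 = 34978887/1674442.

The Pade approximant has numerator coefficients [90/11, 34978887/1674442]; denominator coefficients [1, 12608591/1630950].


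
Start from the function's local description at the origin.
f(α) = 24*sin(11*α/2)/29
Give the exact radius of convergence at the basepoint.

The factor -sin(11*α/2) is entire and contributes no finite singular point.
The polynomial part has no poles.
No finite singular points: the Taylor series at 0 converges everywhere.

The radius of convergence is infinite.


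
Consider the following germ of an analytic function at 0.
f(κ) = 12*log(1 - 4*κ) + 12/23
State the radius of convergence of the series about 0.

The radius of convergence is 1/4.

Branch term (12)*log(1 - κ/(1/4)): its argument vanishes at κ = 1/4, a logarithmic branch point, modulus 1/4.
The radius of convergence is the smallest modulus among the singular points: 1/4.


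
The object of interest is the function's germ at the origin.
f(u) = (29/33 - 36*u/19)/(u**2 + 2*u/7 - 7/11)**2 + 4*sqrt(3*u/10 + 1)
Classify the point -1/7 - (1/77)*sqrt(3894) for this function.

The point is a pole of order 2.

The denominator factor u**2 + 2*u/7 - 7/11 vanishes at -1/7 - (1/77)*sqrt(3894) and appears to the power 2; the numerator there equals 5045/4389 + (36/1463)*sqrt(3894), nonzero, and no other factor vanishes.
The branch terms are analytic at this point.
Hence a pole whose order is the multiplicity, 2.


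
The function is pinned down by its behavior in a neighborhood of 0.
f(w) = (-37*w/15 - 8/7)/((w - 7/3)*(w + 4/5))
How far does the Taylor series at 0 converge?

Denominator factor (w - 7/3): pole of order 1 at 7/3, modulus 7/3.
Denominator factor (w + 4/5): pole of order 1 at -4/5, modulus 4/5.
The radius of convergence is the smallest modulus among the singular points: 4/5.

The radius of convergence is 4/5.


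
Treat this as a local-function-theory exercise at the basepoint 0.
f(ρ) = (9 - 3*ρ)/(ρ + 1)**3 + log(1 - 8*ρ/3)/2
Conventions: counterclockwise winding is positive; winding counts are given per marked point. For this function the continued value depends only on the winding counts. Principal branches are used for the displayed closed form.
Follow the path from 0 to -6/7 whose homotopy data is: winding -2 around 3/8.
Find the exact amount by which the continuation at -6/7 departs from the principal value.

The rational part is single-valued and drops out of the difference; each branch term changes only by its own monodromy.
(1/2)*log(1 - ρ/(3/8)): each positive loop around 3/8 adds 2*pi*i to the log, so winding -2 contributes (1/2)*(-2)*2*pi*i = -(2)*pi*i.
Summing the contributions at ρ = -6/7 gives -(2)*pi*i.

Continued minus principal equals -(2)*pi*i.


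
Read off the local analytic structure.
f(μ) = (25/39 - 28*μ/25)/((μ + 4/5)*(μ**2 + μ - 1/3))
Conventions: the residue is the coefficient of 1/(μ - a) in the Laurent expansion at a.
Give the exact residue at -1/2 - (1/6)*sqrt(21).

The factor μ**2 + μ - 1/3 splits as (μ - a)(μ - a') with a = -1/2 - (1/6)*sqrt(21), a' = -1/2 + (1/6)*sqrt(21). At the order-1 pole a set g(μ) = (μ - a)*f(μ) = [(25/39 - 28*μ/25)/(μ + 4/5)] / (μ - a').
Simple pole: residue = g(a) at a = -1/2 - (1/6)*sqrt(21), which is 7493/4810 + (9883/33670)*sqrt(21).

The residue is 7493/4810 + (9883/33670)*sqrt(21).


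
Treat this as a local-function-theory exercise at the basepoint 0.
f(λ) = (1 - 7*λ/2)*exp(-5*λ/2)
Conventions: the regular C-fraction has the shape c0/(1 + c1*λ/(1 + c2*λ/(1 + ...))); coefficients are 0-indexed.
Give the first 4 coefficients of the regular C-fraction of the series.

The regular C-fraction coefficients are [1, 6, -193/48, 1275/3088].

Taylor coefficients (expand at 0): a_0 = 1, a_1 = -6, a_2 = 95/8, a_3 = -325/24.
c0 = a_0 = 1. Peel one level at a time: if S = 1 + c*λ/S' with S'(0) = 1, then c is the λ-coefficient of S and S' = c*λ/(S - 1).
S_1 = c0/f = 1 + (6)*λ + (193/8)*λ^2 + ...; c1 = 6.
S_2 = c1*λ/(S_1 - 1) = 1 + (-193/48)*λ + (425/256)*λ^2 + ...; c2 = -193/48.
S_3 = c2*λ/(S_2 - 1) = 1 + (1275/3088)*λ + ...; c3 = 1275/3088.


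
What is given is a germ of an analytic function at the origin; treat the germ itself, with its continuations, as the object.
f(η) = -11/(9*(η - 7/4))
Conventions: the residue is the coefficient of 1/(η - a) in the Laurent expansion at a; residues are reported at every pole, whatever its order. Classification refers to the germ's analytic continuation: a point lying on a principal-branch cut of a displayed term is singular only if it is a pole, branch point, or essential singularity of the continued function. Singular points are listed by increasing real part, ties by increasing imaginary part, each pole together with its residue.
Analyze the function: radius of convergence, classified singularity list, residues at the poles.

Radius of convergence at 0: 7/4.
At 7/4: a pole of order 1; residue -11/9.

Denominator factor (η - 7/4): pole of order 1 at 7/4, modulus 7/4.
The radius of convergence is the smallest modulus among the singular points: 7/4.
At the order-1 pole 7/4 set g(η) = (η - (7/4))*f(η) = -11/9.
Simple pole: residue = g(a) at a = 7/4, which is -11/9.


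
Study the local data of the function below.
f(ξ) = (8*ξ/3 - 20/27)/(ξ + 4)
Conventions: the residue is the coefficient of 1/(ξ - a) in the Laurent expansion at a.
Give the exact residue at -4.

At the order-1 pole -4 set g(ξ) = (ξ - (-4))*f(ξ) = 8*ξ/3 - 20/27.
Simple pole: residue = g(a) at a = -4, which is -308/27.

The residue is -308/27.


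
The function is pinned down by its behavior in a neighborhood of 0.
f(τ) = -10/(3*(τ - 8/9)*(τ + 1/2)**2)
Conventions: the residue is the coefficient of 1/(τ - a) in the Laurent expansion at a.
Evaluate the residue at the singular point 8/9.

At the order-1 pole 8/9 set g(τ) = (τ - (8/9))*f(τ) = -10/(3*(τ + 1/2)**2).
Simple pole: residue = g(a) at a = 8/9, which is -216/125.

The residue is -216/125.


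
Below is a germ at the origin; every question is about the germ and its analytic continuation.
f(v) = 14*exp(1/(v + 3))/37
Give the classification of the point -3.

The exponent 1/(v - (-3)) has a pole at -3, so exp(1/(v - (-3))) takes every nonzero value near it: an essential singularity (not a pole of any order).

The point is an essential singularity.


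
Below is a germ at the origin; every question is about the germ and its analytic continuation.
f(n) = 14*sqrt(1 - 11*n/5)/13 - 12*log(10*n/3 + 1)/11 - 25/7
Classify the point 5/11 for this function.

The term (14/13)*sqrt(1 - n/(5/11)) has argument 1 - 5/11/(5/11) = 0 at 5/11: a square-root (algebraic, two-sheeted) branch point; the remaining terms are analytic or single-valued there.

The point is an algebraic (square-root) branch point.


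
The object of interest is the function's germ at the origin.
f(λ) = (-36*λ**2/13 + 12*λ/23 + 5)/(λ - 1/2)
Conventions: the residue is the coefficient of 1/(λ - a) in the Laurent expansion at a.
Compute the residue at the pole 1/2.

The residue is 1366/299.

At the order-1 pole 1/2 set g(λ) = (λ - (1/2))*f(λ) = -36*λ**2/13 + 12*λ/23 + 5.
Simple pole: residue = g(a) at a = 1/2, which is 1366/299.


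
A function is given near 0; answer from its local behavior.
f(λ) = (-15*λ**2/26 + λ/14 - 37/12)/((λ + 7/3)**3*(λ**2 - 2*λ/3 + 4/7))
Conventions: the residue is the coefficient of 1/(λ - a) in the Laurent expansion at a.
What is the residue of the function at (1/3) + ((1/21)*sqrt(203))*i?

The residue is (26424181/418046616) + ((33720763/6061675932)*sqrt(203))*i.

The factor λ**2 - 2*λ/3 + 4/7 splits as (λ - a)(λ - a') with a = (1/3) + ((1/21)*sqrt(203))*i, a' = (1/3) - ((1/21)*sqrt(203))*i. At the order-1 pole a set g(λ) = (λ - a)*f(λ) = [(-15*λ**2/26 + λ/14 - 37/12)/(λ + 7/3)**3] / (λ - a').
Simple pole: residue = g(a) at a = (1/3) + ((1/21)*sqrt(203))*i, which is (26424181/418046616) + ((33720763/6061675932)*sqrt(203))*i.


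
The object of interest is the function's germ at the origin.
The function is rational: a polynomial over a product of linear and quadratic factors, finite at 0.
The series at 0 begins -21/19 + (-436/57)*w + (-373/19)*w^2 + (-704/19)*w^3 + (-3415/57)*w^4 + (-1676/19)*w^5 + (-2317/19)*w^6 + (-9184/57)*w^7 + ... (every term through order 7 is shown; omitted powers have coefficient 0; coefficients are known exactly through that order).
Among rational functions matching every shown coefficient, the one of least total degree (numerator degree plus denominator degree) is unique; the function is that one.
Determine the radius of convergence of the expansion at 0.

No rational of total degree below 4 reproduces all 8 coefficients; solving the [1/3] Pade equations on them gives f(w) = (13*w/3 + 21/19)/(w - 1)**3, whose expansion matches every shown term.
Denominator factor (w - 1)^3: pole of order 3 at 1, modulus 1.
The radius of convergence is the smallest modulus among the singular points: 1.

The radius of convergence is 1.


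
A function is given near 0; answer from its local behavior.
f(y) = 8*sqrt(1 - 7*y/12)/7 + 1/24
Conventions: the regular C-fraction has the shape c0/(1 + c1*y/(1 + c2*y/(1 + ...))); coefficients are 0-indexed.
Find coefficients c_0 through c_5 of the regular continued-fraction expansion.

The regular C-fraction coefficients are [199/168, 56/199, -4081/9552, -1393/27984, -6769/27984, -4081/46416].

Taylor coefficients (expand at 0): a_0 = 199/168, a_1 = -1/3, a_2 = -7/144, a_3 = -49/3456, a_4 = -1715/331776, a_5 = -16807/7962624.
c0 = a_0 = 199/168. Peel one level at a time: if S = 1 + c*y/S' with S'(0) = 1, then c is the y-coefficient of S and S' = c*y/(S - 1).
S_1 = c0/f = 1 + (56/199)*y + (28567/237606)*y^2 + ...; c1 = 56/199.
S_2 = c1*y/(S_1 - 1) = 1 + (-4081/9552)*y + (-49/2304)*y^2 + ...; c2 = -4081/9552.
S_3 = c2*y/(S_2 - 1) = 1 + (-1393/27984)*y + (-9429217/783104256)*y^2 + ...; c3 = -1393/27984.
S_4 = c3*y/(S_3 - 1) = 1 + (-6769/27984)*y + (-49/2304)*y^2 + ...; c4 = -6769/27984.
S_5 = c4*y/(S_4 - 1) = 1 + (-4081/46416)*y + ...; c5 = -4081/46416.


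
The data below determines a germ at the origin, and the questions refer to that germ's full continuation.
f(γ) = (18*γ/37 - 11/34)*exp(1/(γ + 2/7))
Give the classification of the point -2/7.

The point is an essential singularity.

The exponent 1/(γ - (-2/7)) has a pole at -2/7, so exp(1/(γ - (-2/7))) takes every nonzero value near it: an essential singularity (not a pole of any order).


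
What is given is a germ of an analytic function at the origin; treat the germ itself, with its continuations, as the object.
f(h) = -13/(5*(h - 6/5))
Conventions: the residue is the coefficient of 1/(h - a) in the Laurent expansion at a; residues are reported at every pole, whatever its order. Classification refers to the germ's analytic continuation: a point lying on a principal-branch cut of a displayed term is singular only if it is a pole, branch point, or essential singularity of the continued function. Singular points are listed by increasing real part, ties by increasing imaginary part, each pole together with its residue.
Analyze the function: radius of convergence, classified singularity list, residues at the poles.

Radius of convergence at 0: 6/5.
At 6/5: a pole of order 1; residue -13/5.

Denominator factor (h - 6/5): pole of order 1 at 6/5, modulus 6/5.
The radius of convergence is the smallest modulus among the singular points: 6/5.
At the order-1 pole 6/5 set g(h) = (h - (6/5))*f(h) = -13/5.
Simple pole: residue = g(a) at a = 6/5, which is -13/5.


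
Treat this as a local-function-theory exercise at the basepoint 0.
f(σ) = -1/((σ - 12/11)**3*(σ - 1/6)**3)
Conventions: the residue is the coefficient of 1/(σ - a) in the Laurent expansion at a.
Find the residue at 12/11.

At the order-3 pole 12/11 set g(σ) = (σ - (12/11))^3*f(σ) = -1/(σ - 1/6)**3.
Order-3 pole: residue = g''(a)/2; g''(12/11) = -15027990912/844596301, so the residue is -7513995456/844596301.

The residue is -7513995456/844596301.


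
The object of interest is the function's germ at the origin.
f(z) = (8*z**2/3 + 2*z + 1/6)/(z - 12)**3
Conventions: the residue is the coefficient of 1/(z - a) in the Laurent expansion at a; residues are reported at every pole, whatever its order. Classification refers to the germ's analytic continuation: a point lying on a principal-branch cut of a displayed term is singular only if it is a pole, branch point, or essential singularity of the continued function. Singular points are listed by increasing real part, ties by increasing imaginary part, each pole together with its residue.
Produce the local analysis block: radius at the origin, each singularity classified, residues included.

Denominator factor (z - 12)^3: pole of order 3 at 12, modulus 12.
The radius of convergence is the smallest modulus among the singular points: 12.
At the order-3 pole 12 set g(z) = (z - (12))^3*f(z) = 8*z**2/3 + 2*z + 1/6.
Order-3 pole: residue = g''(a)/2; g''(12) = 16/3, so the residue is 8/3.

Radius of convergence at 0: 12.
At 12: a pole of order 3; residue 8/3.


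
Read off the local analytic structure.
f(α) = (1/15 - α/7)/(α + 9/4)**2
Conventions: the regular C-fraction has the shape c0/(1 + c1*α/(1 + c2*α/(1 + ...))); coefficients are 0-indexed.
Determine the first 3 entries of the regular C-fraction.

Taylor coefficients (expand at 0): a_0 = 16/1215, a_1 = -3056/76545, a_2 = 7552/229635.
c0 = a_0 = 16/1215. Peel one level at a time: if S = 1 + c*α/S' with S'(0) = 1, then c is the α-coefficient of S and S' = c*α/(S - 1).
S_1 = c0/f = 1 + (191/63)*α + (26569/3969)*α^2 + ...; c1 = 191/63.
S_2 = c1*α/(S_1 - 1) = 1 + (-26569/12033)*α + ...; c2 = -26569/12033.

The regular C-fraction coefficients are [16/1215, 191/63, -26569/12033].


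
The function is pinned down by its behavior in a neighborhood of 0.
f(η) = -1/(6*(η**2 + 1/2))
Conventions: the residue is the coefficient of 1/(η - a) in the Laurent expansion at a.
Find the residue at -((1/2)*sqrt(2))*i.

The factor η**2 + 1/2 splits as (η - a)(η - a') with a = -((1/2)*sqrt(2))*i, a' = ((1/2)*sqrt(2))*i. At the order-1 pole a set g(η) = (η - a)*f(η) = [-1/6] / (η - a').
Simple pole: residue = g(a) at a = -((1/2)*sqrt(2))*i, which is -((1/12)*sqrt(2))*i.

The residue is -((1/12)*sqrt(2))*i.


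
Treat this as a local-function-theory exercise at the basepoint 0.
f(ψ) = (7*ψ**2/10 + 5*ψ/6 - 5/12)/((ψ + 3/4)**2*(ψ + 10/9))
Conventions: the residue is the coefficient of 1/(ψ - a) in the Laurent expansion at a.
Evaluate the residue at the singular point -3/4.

At the order-2 pole -3/4 set g(ψ) = (ψ - (-3/4))^2*f(ψ) = (7*ψ**2/10 + 5*ψ/6 - 5/12)/(ψ + 10/9).
Order-2 pole: residue = g'(a); g'(-3/4) = 7383/1690, so the residue is 7383/1690.

The residue is 7383/1690.


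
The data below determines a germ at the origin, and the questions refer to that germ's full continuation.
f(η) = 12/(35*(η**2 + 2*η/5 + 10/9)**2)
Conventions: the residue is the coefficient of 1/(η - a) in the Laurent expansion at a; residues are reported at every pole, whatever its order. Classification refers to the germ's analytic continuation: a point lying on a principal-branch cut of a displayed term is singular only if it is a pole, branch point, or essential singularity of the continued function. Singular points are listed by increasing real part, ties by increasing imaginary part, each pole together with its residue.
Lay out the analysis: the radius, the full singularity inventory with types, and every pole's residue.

Radius of convergence at 0: (1/3)*sqrt(10).
At (-1/5) - ((1/15)*sqrt(241))*i: a pole of order 2; residue ((2025/406567)*sqrt(241))*i.
At (-1/5) + ((1/15)*sqrt(241))*i: a pole of order 2; residue -((2025/406567)*sqrt(241))*i.

Denominator factor (η**2 + 2*η/5 + 10/9)^2: discriminant -964/225, complex-conjugate roots (-1/5) + ((1/15)*sqrt(241))*i and (-1/5) - ((1/15)*sqrt(241))*i; poles of order 2, moduli (1/3)*sqrt(10) and (1/3)*sqrt(10).
The radius of convergence is the smallest modulus among the singular points: (1/3)*sqrt(10).
The factor η**2 + 2*η/5 + 10/9 splits as (η - a)(η - a') with a = (-1/5) - ((1/15)*sqrt(241))*i, a' = (-1/5) + ((1/15)*sqrt(241))*i. At the order-2 pole a set g(η) = (η - a)^2*f(η) = [12/35] / (η - a')^2.
Order-2 pole: residue = g'(a); g'((-1/5) - ((1/15)*sqrt(241))*i) = ((2025/406567)*sqrt(241))*i, so the residue is ((2025/406567)*sqrt(241))*i.
The factor η**2 + 2*η/5 + 10/9 splits as (η - a)(η - a') with a = (-1/5) + ((1/15)*sqrt(241))*i, a' = (-1/5) - ((1/15)*sqrt(241))*i. At the order-2 pole a set g(η) = (η - a)^2*f(η) = [12/35] / (η - a')^2.
Order-2 pole: residue = g'(a); g'((-1/5) + ((1/15)*sqrt(241))*i) = -((2025/406567)*sqrt(241))*i, so the residue is -((2025/406567)*sqrt(241))*i.
List the singular points by increasing real part (a conjugate pair: the negative imaginary part first).
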